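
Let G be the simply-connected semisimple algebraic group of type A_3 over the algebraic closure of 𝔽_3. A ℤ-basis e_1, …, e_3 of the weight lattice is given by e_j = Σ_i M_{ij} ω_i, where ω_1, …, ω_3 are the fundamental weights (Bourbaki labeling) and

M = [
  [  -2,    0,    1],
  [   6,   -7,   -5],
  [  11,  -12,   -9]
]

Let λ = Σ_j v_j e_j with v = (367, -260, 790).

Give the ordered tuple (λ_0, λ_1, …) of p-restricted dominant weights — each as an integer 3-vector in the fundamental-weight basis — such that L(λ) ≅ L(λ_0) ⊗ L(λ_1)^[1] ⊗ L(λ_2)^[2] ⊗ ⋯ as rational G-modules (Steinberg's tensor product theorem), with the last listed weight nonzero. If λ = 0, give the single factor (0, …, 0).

Converting to the ω-basis (c_i = row i of M dotted with v = (367, -260, 790)):
  c_1 = (-2)·(367) + (0)·(-260) + 1·790 = 56
  c_2 = 6·367 + (-7)·(-260) + (-5)·(790) = 72
  c_3 = 11·367 + (-12)·(-260) + (-9)·(790) = 47
Writing each c_i in base p = 3:
  c_1 = 56 = 2·3^0 + 0·3^1 + 0·3^2 + 2·3^3
  c_2 = 72 = 0·3^0 + 0·3^1 + 2·3^2 + 2·3^3
  c_3 = 47 = 2·3^0 + 0·3^1 + 2·3^2 + 1·3^3
Factor λ_0 = (2, 0, 2)
Factor λ_1 = (0, 0, 0)
Factor λ_2 = (0, 2, 2)
Factor λ_3 = (2, 2, 1)

((2, 0, 2), (0, 0, 0), (0, 2, 2), (2, 2, 1))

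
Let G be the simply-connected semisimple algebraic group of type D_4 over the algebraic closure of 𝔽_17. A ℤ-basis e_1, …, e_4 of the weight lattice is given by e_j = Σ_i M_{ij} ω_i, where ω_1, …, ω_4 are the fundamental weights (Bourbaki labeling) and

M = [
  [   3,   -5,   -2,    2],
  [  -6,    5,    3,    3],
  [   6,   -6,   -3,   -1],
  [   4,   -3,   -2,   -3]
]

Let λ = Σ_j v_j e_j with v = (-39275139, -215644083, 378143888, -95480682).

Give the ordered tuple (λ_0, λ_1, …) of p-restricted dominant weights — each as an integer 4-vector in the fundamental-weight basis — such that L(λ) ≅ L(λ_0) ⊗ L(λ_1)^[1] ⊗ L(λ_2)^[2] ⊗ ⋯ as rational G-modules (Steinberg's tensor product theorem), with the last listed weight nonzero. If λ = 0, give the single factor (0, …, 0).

((13, 12, 16, 15), (6, 7, 14, 9), (12, 3, 12, 16), (6, 15, 10, 4), (4, 13, 9, 1), (9, 3, 13, 14))

ω-coordinates c = M·v, v = (-39275139, -215644083, 378143888, -95480682):
  c_1 = 3*-39275139 + -5*-215644083 + -2*378143888 + 2*-95480682 = 13145858
  c_2 = -6*-39275139 + 5*-215644083 + 3*378143888 + 3*-95480682 = 5420037
  c_3 = 6*-39275139 + -6*-215644083 + -3*378143888 + -1*-95480682 = 19262682
  c_4 = 4*-39275139 + -3*-215644083 + -2*378143888 + -3*-95480682 = 19985963
p = 17; digits c_i = Σ_j d_{ij}·17^j, 0 ≤ d_{ij} < 17:
  c_1 = 13145858 = 13·17^0 + 6·17^1 + 12·17^2 + 6·17^3 + 4·17^4 + 9·17^5
  c_2 = 5420037 = 12·17^0 + 7·17^1 + 3·17^2 + 15·17^3 + 13·17^4 + 3·17^5
  c_3 = 19262682 = 16·17^0 + 14·17^1 + 12·17^2 + 10·17^3 + 9·17^4 + 13·17^5
  c_4 = 19985963 = 15·17^0 + 9·17^1 + 16·17^2 + 4·17^3 + 1·17^4 + 14·17^5
p-restricted factor λ_0 = (13, 12, 16, 15)
p-restricted factor λ_1 = (6, 7, 14, 9)
p-restricted factor λ_2 = (12, 3, 12, 16)
p-restricted factor λ_3 = (6, 15, 10, 4)
p-restricted factor λ_4 = (4, 13, 9, 1)
p-restricted factor λ_5 = (9, 3, 13, 14)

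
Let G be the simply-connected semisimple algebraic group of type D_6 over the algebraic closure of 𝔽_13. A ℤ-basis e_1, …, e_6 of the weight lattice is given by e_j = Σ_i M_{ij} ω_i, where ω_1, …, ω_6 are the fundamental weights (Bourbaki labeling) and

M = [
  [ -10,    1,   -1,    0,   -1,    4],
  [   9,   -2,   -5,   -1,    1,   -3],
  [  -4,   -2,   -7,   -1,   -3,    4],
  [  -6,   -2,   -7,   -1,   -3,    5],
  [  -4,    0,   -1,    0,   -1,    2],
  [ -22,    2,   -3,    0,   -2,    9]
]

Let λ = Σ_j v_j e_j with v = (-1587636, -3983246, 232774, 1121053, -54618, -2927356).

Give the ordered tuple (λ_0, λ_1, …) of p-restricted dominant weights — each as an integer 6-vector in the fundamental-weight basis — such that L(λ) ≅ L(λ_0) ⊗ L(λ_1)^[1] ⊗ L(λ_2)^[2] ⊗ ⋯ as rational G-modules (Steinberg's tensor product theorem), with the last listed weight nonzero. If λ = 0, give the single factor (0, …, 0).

((9, 6, 0, 6, 8, 2), (9, 10, 3, 2, 9, 1), (6, 9, 7, 5, 7, 12), (2, 2, 9, 5, 1, 11), (0, 4, 0, 9, 11, 0))

Converting to the ω-basis (c_i = row i of M dotted with v = (-1587636, -3983246, 232774, 1121053, -54618, -2927356)):
  c_1 = (-10)·(-1587636) + (1)·(-3983246) + (-1)·(232774) + (0)·(1121053) + (-1)·(-54618) + (4)·(-2927356) = 5534
  c_2 = (9)·(-1587636) + (-2)·(-3983246) + (-5)·(232774) + (-1)·(1121053) + (1)·(-54618) + (-3)·(-2927356) = 120295
  c_3 = (-4)·(-1587636) + (-2)·(-3983246) + (-7)·(232774) + (-1)·(1121053) + (-3)·(-54618) + (4)·(-2927356) = 20995
  c_4 = (-6)·(-1587636) + (-2)·(-3983246) + (-7)·(232774) + (-1)·(1121053) + (-3)·(-54618) + (5)·(-2927356) = 268911
  c_5 = (-4)·(-1587636) + (0)·(-3983246) + (-1)·(232774) + (0)·(1121053) + (-1)·(-54618) + (2)·(-2927356) = 317676
  c_6 = (-22)·(-1587636) + (2)·(-3983246) + (-3)·(232774) + (0)·(1121053) + (-2)·(-54618) + (9)·(-2927356) = 26210
Writing each c_i in base p = 13:
  c_1 = 5534 = 9·13^0 + 9·13^1 + 6·13^2 + 2·13^3
  c_2 = 120295 = 6·13^0 + 10·13^1 + 9·13^2 + 2·13^3 + 4·13^4
  c_3 = 20995 = 0·13^0 + 3·13^1 + 7·13^2 + 9·13^3
  c_4 = 268911 = 6·13^0 + 2·13^1 + 5·13^2 + 5·13^3 + 9·13^4
  c_5 = 317676 = 8·13^0 + 9·13^1 + 7·13^2 + 1·13^3 + 11·13^4
  c_6 = 26210 = 2·13^0 + 1·13^1 + 12·13^2 + 11·13^3
Factor λ_0 = (9, 6, 0, 6, 8, 2)
Factor λ_1 = (9, 10, 3, 2, 9, 1)
Factor λ_2 = (6, 9, 7, 5, 7, 12)
Factor λ_3 = (2, 2, 9, 5, 1, 11)
Factor λ_4 = (0, 4, 0, 9, 11, 0)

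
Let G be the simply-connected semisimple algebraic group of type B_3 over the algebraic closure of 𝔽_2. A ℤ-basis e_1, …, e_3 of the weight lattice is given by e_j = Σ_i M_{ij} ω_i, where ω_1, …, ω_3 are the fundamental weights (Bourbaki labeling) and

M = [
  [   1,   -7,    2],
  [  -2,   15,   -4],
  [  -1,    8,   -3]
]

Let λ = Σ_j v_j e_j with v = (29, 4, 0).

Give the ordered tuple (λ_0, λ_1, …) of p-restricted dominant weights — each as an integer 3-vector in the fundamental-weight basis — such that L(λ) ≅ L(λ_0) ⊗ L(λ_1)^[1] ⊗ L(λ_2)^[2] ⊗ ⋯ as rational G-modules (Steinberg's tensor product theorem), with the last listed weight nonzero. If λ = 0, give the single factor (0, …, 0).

((1, 0, 1), (0, 1, 1))

In the fundamental-weight basis, λ has coordinates c = M·v (v = (29, 4, 0)):
  c_1 = 1·29 + (-7)·(4) + 2·0 = 1
  c_2 = (-2)·(29) + 15·4 + (-4)·(0) = 2
  c_3 = (-1)·(29) + 8·4 + (-3)·(0) = 3
Expand coordinatewise in base 2:
  c_1 = 1 = 1·2^0
  c_2 = 2 = 0·2^0 + 1·2^1
  c_3 = 3 = 1·2^0 + 1·2^1
p-restricted factor λ_0 = (1, 0, 1)
p-restricted factor λ_1 = (0, 1, 1)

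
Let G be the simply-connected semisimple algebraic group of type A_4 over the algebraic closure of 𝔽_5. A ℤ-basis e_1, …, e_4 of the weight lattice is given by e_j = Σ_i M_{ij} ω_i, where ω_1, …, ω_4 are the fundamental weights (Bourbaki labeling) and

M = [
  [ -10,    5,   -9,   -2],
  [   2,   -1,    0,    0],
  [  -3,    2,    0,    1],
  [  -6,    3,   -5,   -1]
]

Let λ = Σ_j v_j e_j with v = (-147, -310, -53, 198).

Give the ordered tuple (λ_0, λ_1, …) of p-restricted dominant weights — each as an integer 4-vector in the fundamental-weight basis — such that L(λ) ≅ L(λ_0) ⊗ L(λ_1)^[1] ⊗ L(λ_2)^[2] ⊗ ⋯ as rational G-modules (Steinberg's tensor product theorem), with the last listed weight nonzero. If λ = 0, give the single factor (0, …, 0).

((1, 1, 4, 4), (0, 3, 3, 3))

ω-coordinates c = M·v, v = (-147, -310, -53, 198):
  c_1 = (-10)·(-147) + (5)·(-310) + (-9)·(-53) + (-2)·(198) = 1
  c_2 = (2)·(-147) + (-1)·(-310) + (0)·(-53) + 0·198 = 16
  c_3 = (-3)·(-147) + (2)·(-310) + (0)·(-53) + 1·198 = 19
  c_4 = (-6)·(-147) + (3)·(-310) + (-5)·(-53) + (-1)·(198) = 19
Base-5 expansion of each c_i:
  c_1 = 1 = 1·5^0
  c_2 = 16 = 1·5^0 + 3·5^1
  c_3 = 19 = 4·5^0 + 3·5^1
  c_4 = 19 = 4·5^0 + 3·5^1
Factor λ_0 = (1, 1, 4, 4)
Factor λ_1 = (0, 3, 3, 3)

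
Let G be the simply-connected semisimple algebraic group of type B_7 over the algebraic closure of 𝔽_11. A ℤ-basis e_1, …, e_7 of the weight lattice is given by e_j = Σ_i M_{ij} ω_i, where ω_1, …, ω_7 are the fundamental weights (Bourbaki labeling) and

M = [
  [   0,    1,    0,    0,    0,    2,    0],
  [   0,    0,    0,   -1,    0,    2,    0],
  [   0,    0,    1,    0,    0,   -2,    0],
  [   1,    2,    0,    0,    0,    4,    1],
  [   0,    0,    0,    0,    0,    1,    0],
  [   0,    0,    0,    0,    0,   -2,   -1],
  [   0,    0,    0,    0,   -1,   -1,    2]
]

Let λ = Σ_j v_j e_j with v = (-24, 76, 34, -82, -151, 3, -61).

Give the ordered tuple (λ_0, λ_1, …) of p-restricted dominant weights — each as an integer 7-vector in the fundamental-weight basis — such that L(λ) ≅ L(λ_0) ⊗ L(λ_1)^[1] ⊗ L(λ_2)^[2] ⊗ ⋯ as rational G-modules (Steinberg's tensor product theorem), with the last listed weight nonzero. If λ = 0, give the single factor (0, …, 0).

((5, 0, 6, 2, 3, 0, 4), (7, 8, 2, 7, 0, 5, 2))

ω-coordinates c = M·v, v = (-24, 76, 34, -82, -151, 3, -61):
  c_1 = (0)·(-24) + 1·76 + 0·34 + (0)·(-82) + (0)·(-151) + 2·3 + (0)·(-61) = 82
  c_2 = (0)·(-24) + 0·76 + 0·34 + (-1)·(-82) + (0)·(-151) + 2·3 + (0)·(-61) = 88
  c_3 = (0)·(-24) + 0·76 + 1·34 + (0)·(-82) + (0)·(-151) + (-2)·(3) + (0)·(-61) = 28
  c_4 = (1)·(-24) + 2·76 + 0·34 + (0)·(-82) + (0)·(-151) + 4·3 + (1)·(-61) = 79
  c_5 = (0)·(-24) + 0·76 + 0·34 + (0)·(-82) + (0)·(-151) + 1·3 + (0)·(-61) = 3
  c_6 = (0)·(-24) + 0·76 + 0·34 + (0)·(-82) + (0)·(-151) + (-2)·(3) + (-1)·(-61) = 55
  c_7 = (0)·(-24) + 0·76 + 0·34 + (0)·(-82) + (-1)·(-151) + (-1)·(3) + (2)·(-61) = 26
p = 11; digits c_i = Σ_j d_{ij}·11^j, 0 ≤ d_{ij} < 11:
  c_1 = 82 = 5·11^0 + 7·11^1
  c_2 = 88 = 0·11^0 + 8·11^1
  c_3 = 28 = 6·11^0 + 2·11^1
  c_4 = 79 = 2·11^0 + 7·11^1
  c_5 = 3 = 3·11^0
  c_6 = 55 = 0·11^0 + 5·11^1
  c_7 = 26 = 4·11^0 + 2·11^1
Factor λ_0 = (5, 0, 6, 2, 3, 0, 4)
Factor λ_1 = (7, 8, 2, 7, 0, 5, 2)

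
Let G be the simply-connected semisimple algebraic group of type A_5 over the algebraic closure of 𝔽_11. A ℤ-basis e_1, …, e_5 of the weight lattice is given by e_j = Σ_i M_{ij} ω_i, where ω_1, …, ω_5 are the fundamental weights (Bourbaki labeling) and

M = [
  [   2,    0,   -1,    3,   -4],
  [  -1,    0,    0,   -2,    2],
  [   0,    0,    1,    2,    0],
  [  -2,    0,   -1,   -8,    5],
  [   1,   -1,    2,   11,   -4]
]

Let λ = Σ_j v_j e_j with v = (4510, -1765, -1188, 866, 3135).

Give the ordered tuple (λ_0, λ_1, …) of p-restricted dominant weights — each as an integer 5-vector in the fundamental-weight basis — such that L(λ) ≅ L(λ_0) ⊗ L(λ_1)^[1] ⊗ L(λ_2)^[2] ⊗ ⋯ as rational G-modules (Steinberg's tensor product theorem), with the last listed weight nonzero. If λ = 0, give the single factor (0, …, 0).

((2, 6, 5, 2, 5), (2, 2, 5, 6, 3), (2, 0, 4, 7, 7))

In the fundamental-weight basis, λ has coordinates c = M·v (v = (4510, -1765, -1188, 866, 3135)):
  c_1 = 2·4510 + (0)·(-1765) + (-1)·(-1188) + 3·866 + (-4)·(3135) = 266
  c_2 = (-1)·(4510) + (0)·(-1765) + (0)·(-1188) + (-2)·(866) + 2·3135 = 28
  c_3 = 0·4510 + (0)·(-1765) + (1)·(-1188) + 2·866 + 0·3135 = 544
  c_4 = (-2)·(4510) + (0)·(-1765) + (-1)·(-1188) + (-8)·(866) + 5·3135 = 915
  c_5 = 1·4510 + (-1)·(-1765) + (2)·(-1188) + 11·866 + (-4)·(3135) = 885
p = 11; digits c_i = Σ_j d_{ij}·11^j, 0 ≤ d_{ij} < 11:
  c_1 = 266 = 2·11^0 + 2·11^1 + 2·11^2
  c_2 = 28 = 6·11^0 + 2·11^1
  c_3 = 544 = 5·11^0 + 5·11^1 + 4·11^2
  c_4 = 915 = 2·11^0 + 6·11^1 + 7·11^2
  c_5 = 885 = 5·11^0 + 3·11^1 + 7·11^2
Factor λ_0 = (2, 6, 5, 2, 5)
Factor λ_1 = (2, 2, 5, 6, 3)
Factor λ_2 = (2, 0, 4, 7, 7)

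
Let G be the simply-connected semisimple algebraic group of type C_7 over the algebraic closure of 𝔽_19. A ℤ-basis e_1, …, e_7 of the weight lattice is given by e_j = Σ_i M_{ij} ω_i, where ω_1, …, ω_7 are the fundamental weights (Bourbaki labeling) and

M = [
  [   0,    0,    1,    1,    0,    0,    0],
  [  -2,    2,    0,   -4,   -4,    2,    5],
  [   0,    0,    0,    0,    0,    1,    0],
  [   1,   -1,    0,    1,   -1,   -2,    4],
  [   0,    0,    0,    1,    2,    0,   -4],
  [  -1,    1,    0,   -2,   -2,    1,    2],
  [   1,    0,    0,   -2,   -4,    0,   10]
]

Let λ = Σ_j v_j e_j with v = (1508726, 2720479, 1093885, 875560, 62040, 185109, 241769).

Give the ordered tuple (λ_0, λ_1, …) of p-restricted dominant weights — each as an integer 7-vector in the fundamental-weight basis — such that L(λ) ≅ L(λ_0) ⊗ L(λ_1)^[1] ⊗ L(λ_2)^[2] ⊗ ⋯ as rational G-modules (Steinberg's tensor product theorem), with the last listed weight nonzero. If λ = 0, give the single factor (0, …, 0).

((0, 1, 11, 18, 17, 13, 4), (10, 10, 14, 3, 3, 7, 6), (2, 14, 18, 18, 14, 14, 18), (2, 17, 7, 9, 4, 0, 14), (15, 1, 1, 1, 0, 0, 14))

Converting to the ω-basis (c_i = row i of M dotted with v = (1508726, 2720479, 1093885, 875560, 62040, 185109, 241769)):
  c_1 = 0*1508726 + 0*2720479 + 1*1093885 + 1*875560 + 0*62040 + 0*185109 + 0*241769 = 1969445
  c_2 = -2*1508726 + 2*2720479 + 0*1093885 + -4*875560 + -4*62040 + 2*185109 + 5*241769 = 252169
  c_3 = 0*1508726 + 0*2720479 + 0*1093885 + 0*875560 + 0*62040 + 1*185109 + 0*241769 = 185109
  c_4 = 1*1508726 + -1*2720479 + 0*1093885 + 1*875560 + -1*62040 + -2*185109 + 4*241769 = 198625
  c_5 = 0*1508726 + 0*2720479 + 0*1093885 + 1*875560 + 2*62040 + 0*185109 + -4*241769 = 32564
  c_6 = -1*1508726 + 1*2720479 + 0*1093885 + -2*875560 + -2*62040 + 1*185109 + 2*241769 = 5200
  c_7 = 1*1508726 + 0*2720479 + 0*1093885 + -2*875560 + -4*62040 + 0*185109 + 10*241769 = 1927136
Writing each c_i in base p = 19:
  c_1 = 1969445 = 0·19^0 + 10·19^1 + 2·19^2 + 2·19^3 + 15·19^4
  c_2 = 252169 = 1·19^0 + 10·19^1 + 14·19^2 + 17·19^3 + 1·19^4
  c_3 = 185109 = 11·19^0 + 14·19^1 + 18·19^2 + 7·19^3 + 1·19^4
  c_4 = 198625 = 18·19^0 + 3·19^1 + 18·19^2 + 9·19^3 + 1·19^4
  c_5 = 32564 = 17·19^0 + 3·19^1 + 14·19^2 + 4·19^3
  c_6 = 5200 = 13·19^0 + 7·19^1 + 14·19^2
  c_7 = 1927136 = 4·19^0 + 6·19^1 + 18·19^2 + 14·19^3 + 14·19^4
λ_0 = (0, 1, 11, 18, 17, 13, 4)
λ_1 = (10, 10, 14, 3, 3, 7, 6)
λ_2 = (2, 14, 18, 18, 14, 14, 18)
λ_3 = (2, 17, 7, 9, 4, 0, 14)
λ_4 = (15, 1, 1, 1, 0, 0, 14)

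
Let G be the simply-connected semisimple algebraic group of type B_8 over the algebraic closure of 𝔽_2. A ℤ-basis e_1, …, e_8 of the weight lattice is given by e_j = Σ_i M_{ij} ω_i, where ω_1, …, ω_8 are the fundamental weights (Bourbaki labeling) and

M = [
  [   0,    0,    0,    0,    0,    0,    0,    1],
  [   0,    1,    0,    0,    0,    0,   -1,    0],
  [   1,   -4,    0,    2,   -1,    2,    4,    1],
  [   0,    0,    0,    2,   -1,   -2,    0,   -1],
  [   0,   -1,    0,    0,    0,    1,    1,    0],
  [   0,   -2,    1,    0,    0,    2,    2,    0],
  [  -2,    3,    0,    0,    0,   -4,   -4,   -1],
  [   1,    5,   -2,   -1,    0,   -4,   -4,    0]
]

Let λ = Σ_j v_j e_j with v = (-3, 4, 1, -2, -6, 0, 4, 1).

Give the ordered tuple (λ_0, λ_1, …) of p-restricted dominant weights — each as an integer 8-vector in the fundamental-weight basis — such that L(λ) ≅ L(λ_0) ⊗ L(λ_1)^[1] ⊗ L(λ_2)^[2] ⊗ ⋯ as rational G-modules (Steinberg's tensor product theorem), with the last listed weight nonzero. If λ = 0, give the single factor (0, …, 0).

ω-coordinates c = M·v, v = (-3, 4, 1, -2, -6, 0, 4, 1):
  c_1 = 0*-3 + 0*4 + 0*1 + 0*-2 + 0*-6 + 0*0 + 0*4 + 1*1 = 1
  c_2 = 0*-3 + 1*4 + 0*1 + 0*-2 + 0*-6 + 0*0 + -1*4 + 0*1 = 0
  c_3 = 1*-3 + -4*4 + 0*1 + 2*-2 + -1*-6 + 2*0 + 4*4 + 1*1 = 0
  c_4 = 0*-3 + 0*4 + 0*1 + 2*-2 + -1*-6 + -2*0 + 0*4 + -1*1 = 1
  c_5 = 0*-3 + -1*4 + 0*1 + 0*-2 + 0*-6 + 1*0 + 1*4 + 0*1 = 0
  c_6 = 0*-3 + -2*4 + 1*1 + 0*-2 + 0*-6 + 2*0 + 2*4 + 0*1 = 1
  c_7 = -2*-3 + 3*4 + 0*1 + 0*-2 + 0*-6 + -4*0 + -4*4 + -1*1 = 1
  c_8 = 1*-3 + 5*4 + -2*1 + -1*-2 + 0*-6 + -4*0 + -4*4 + 0*1 = 1
p = 2; digits c_i = Σ_j d_{ij}·2^j, 0 ≤ d_{ij} < 2:
  c_1 = 1 = 1·2^0
  c_2 = 0
  c_3 = 0
  c_4 = 1 = 1·2^0
  c_5 = 0
  c_6 = 1 = 1·2^0
  c_7 = 1 = 1·2^0
  c_8 = 1 = 1·2^0
Factor λ_0 = (1, 0, 0, 1, 0, 1, 1, 1)

((1, 0, 0, 1, 0, 1, 1, 1),)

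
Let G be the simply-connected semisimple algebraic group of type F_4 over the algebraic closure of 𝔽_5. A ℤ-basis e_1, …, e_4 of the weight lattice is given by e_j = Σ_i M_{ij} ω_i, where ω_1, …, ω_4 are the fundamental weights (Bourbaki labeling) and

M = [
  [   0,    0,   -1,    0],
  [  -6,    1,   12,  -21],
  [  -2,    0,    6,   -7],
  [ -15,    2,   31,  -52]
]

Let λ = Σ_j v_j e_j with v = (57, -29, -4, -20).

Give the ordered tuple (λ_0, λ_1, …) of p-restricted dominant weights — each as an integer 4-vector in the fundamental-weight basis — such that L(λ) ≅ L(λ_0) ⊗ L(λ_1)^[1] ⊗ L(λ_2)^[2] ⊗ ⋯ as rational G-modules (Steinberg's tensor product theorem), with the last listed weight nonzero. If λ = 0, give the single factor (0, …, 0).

((4, 1, 2, 3),)

Converting to the ω-basis (c_i = row i of M dotted with v = (57, -29, -4, -20)):
  c_1 = 0·57 + (0)·(-29) + (-1)·(-4) + (0)·(-20) = 4
  c_2 = (-6)·(57) + (1)·(-29) + (12)·(-4) + (-21)·(-20) = 1
  c_3 = (-2)·(57) + (0)·(-29) + (6)·(-4) + (-7)·(-20) = 2
  c_4 = (-15)·(57) + (2)·(-29) + (31)·(-4) + (-52)·(-20) = 3
Base-5 expansion of each c_i:
  c_1 = 4 = 4·5^0
  c_2 = 1 = 1·5^0
  c_3 = 2 = 2·5^0
  c_4 = 3 = 3·5^0
p-restricted factor λ_0 = (4, 1, 2, 3)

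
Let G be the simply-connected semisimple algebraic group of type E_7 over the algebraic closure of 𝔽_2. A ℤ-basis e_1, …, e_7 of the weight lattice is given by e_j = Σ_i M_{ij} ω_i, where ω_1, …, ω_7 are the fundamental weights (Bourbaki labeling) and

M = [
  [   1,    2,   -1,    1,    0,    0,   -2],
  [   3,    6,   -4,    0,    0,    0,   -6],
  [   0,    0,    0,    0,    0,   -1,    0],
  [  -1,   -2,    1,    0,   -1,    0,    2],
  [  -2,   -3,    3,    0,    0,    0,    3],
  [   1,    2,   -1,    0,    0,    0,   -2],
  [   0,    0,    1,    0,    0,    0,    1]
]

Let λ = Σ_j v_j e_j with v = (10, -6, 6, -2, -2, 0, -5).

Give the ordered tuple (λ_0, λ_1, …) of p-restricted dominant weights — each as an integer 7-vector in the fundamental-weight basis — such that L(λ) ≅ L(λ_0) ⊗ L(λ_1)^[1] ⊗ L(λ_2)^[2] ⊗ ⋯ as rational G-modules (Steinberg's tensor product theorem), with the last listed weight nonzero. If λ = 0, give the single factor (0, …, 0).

((0, 0, 0, 0, 1, 0, 1), (0, 0, 0, 0, 0, 1, 0))

Compute c_i = Σ_j M_{ij} v_j with v = (10, -6, 6, -2, -2, 0, -5):
  c_1 = 1*10 + 2*-6 + -1*6 + 1*-2 + 0*-2 + 0*0 + -2*-5 = 0
  c_2 = 3*10 + 6*-6 + -4*6 + 0*-2 + 0*-2 + 0*0 + -6*-5 = 0
  c_3 = 0*10 + 0*-6 + 0*6 + 0*-2 + 0*-2 + -1*0 + 0*-5 = 0
  c_4 = -1*10 + -2*-6 + 1*6 + 0*-2 + -1*-2 + 0*0 + 2*-5 = 0
  c_5 = -2*10 + -3*-6 + 3*6 + 0*-2 + 0*-2 + 0*0 + 3*-5 = 1
  c_6 = 1*10 + 2*-6 + -1*6 + 0*-2 + 0*-2 + 0*0 + -2*-5 = 2
  c_7 = 0*10 + 0*-6 + 1*6 + 0*-2 + 0*-2 + 0*0 + 1*-5 = 1
Expand coordinatewise in base 2:
  c_1 = 0
  c_2 = 0
  c_3 = 0
  c_4 = 0
  c_5 = 1 = 1·2^0
  c_6 = 2 = 0·2^0 + 1·2^1
  c_7 = 1 = 1·2^0
λ_0 = (0, 0, 0, 0, 1, 0, 1)
λ_1 = (0, 0, 0, 0, 0, 1, 0)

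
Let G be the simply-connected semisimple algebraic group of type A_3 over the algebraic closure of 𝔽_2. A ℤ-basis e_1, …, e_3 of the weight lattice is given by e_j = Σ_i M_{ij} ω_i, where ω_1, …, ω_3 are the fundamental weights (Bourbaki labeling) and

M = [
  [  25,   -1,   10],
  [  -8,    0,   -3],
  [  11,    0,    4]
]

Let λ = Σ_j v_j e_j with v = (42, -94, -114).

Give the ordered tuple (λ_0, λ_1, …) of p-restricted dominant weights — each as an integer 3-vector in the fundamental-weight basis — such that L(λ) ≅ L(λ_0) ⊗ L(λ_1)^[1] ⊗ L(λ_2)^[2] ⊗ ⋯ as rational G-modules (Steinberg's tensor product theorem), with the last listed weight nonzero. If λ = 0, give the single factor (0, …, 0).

((0, 0, 0), (0, 1, 1), (1, 1, 1))

Compute c_i = Σ_j M_{ij} v_j with v = (42, -94, -114):
  c_1 = 25*42 + -1*-94 + 10*-114 = 4
  c_2 = -8*42 + 0*-94 + -3*-114 = 6
  c_3 = 11*42 + 0*-94 + 4*-114 = 6
Expand coordinatewise in base 2:
  c_1 = 4 = 0·2^0 + 0·2^1 + 1·2^2
  c_2 = 6 = 0·2^0 + 1·2^1 + 1·2^2
  c_3 = 6 = 0·2^0 + 1·2^1 + 1·2^2
p-restricted factor λ_0 = (0, 0, 0)
p-restricted factor λ_1 = (0, 1, 1)
p-restricted factor λ_2 = (1, 1, 1)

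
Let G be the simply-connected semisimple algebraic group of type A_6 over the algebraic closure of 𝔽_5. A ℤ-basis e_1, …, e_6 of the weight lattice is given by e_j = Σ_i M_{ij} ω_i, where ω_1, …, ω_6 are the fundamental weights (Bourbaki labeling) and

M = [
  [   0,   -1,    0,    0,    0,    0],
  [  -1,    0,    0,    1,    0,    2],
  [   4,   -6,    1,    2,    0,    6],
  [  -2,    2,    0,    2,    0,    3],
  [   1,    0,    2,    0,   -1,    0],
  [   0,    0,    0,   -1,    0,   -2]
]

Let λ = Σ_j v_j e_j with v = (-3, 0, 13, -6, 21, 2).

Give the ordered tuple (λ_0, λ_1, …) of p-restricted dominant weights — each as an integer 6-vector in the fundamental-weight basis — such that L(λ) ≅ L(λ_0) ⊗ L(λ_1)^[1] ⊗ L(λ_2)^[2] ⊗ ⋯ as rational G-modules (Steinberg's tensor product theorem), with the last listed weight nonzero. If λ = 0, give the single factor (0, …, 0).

Converting to the ω-basis (c_i = row i of M dotted with v = (-3, 0, 13, -6, 21, 2)):
  c_1 = (0)·(-3) + (-1)·(0) + (0)·(13) + (0)·(-6) + (0)·(21) + (0)·(2) = 0
  c_2 = (-1)·(-3) + (0)·(0) + (0)·(13) + (1)·(-6) + (0)·(21) + (2)·(2) = 1
  c_3 = (4)·(-3) + (-6)·(0) + (1)·(13) + (2)·(-6) + (0)·(21) + (6)·(2) = 1
  c_4 = (-2)·(-3) + (2)·(0) + (0)·(13) + (2)·(-6) + (0)·(21) + (3)·(2) = 0
  c_5 = (1)·(-3) + (0)·(0) + (2)·(13) + (0)·(-6) + (-1)·(21) + (0)·(2) = 2
  c_6 = (0)·(-3) + (0)·(0) + (0)·(13) + (-1)·(-6) + (0)·(21) + (-2)·(2) = 2
Writing each c_i in base p = 5:
  c_1 = 0
  c_2 = 1 = 1·5^0
  c_3 = 1 = 1·5^0
  c_4 = 0
  c_5 = 2 = 2·5^0
  c_6 = 2 = 2·5^0
Factor λ_0 = (0, 1, 1, 0, 2, 2)

((0, 1, 1, 0, 2, 2),)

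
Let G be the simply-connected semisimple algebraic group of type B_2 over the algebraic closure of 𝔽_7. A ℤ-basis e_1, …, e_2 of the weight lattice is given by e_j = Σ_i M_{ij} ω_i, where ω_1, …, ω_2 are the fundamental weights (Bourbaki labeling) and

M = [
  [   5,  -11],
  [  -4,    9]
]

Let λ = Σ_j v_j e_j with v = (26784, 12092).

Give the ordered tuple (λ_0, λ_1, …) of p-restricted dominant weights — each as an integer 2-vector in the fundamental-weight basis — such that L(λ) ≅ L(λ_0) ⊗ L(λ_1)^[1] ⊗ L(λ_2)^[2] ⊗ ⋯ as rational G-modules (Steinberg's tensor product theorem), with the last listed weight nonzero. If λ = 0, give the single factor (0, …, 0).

((5, 5), (3, 3), (4, 6), (2, 4))

ω-coordinates c = M·v, v = (26784, 12092):
  c_1 = (5)·(26784) + (-11)·(12092) = 908
  c_2 = (-4)·(26784) + (9)·(12092) = 1692
Writing each c_i in base p = 7:
  c_1 = 908 = 5·7^0 + 3·7^1 + 4·7^2 + 2·7^3
  c_2 = 1692 = 5·7^0 + 3·7^1 + 6·7^2 + 4·7^3
p-restricted factor λ_0 = (5, 5)
p-restricted factor λ_1 = (3, 3)
p-restricted factor λ_2 = (4, 6)
p-restricted factor λ_3 = (2, 4)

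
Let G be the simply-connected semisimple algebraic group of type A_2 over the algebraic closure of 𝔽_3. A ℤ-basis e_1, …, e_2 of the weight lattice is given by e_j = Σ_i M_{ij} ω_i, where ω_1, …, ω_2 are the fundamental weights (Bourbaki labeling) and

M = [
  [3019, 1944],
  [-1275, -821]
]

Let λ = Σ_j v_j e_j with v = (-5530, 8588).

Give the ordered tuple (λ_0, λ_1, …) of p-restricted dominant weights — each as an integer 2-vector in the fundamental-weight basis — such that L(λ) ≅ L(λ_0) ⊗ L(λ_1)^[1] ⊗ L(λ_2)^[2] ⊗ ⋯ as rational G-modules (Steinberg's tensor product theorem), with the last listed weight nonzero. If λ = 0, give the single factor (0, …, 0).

((2, 2),)

In the fundamental-weight basis, λ has coordinates c = M·v (v = (-5530, 8588)):
  c_1 = (3019)·(-5530) + 1944·8588 = 2
  c_2 = (-1275)·(-5530) + (-821)·(8588) = 2
Base-3 expansion of each c_i:
  c_1 = 2 = 2·3^0
  c_2 = 2 = 2·3^0
p-restricted factor λ_0 = (2, 2)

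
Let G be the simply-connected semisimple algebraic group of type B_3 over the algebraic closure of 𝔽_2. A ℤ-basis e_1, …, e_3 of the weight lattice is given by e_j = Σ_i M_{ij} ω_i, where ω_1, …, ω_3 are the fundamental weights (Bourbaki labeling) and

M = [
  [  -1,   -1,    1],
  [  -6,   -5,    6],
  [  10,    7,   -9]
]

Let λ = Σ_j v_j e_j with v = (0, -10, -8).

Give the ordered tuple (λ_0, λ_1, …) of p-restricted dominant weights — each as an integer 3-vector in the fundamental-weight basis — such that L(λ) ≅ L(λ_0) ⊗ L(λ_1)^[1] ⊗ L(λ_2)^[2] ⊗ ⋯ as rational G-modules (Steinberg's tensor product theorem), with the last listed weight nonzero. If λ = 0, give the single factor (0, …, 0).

((0, 0, 0), (1, 1, 1))

Converting to the ω-basis (c_i = row i of M dotted with v = (0, -10, -8)):
  c_1 = (-1)·(0) + (-1)·(-10) + (1)·(-8) = 2
  c_2 = (-6)·(0) + (-5)·(-10) + (6)·(-8) = 2
  c_3 = 10·0 + (7)·(-10) + (-9)·(-8) = 2
Writing each c_i in base p = 2:
  c_1 = 2 = 0·2^0 + 1·2^1
  c_2 = 2 = 0·2^0 + 1·2^1
  c_3 = 2 = 0·2^0 + 1·2^1
p-restricted factor λ_0 = (0, 0, 0)
p-restricted factor λ_1 = (1, 1, 1)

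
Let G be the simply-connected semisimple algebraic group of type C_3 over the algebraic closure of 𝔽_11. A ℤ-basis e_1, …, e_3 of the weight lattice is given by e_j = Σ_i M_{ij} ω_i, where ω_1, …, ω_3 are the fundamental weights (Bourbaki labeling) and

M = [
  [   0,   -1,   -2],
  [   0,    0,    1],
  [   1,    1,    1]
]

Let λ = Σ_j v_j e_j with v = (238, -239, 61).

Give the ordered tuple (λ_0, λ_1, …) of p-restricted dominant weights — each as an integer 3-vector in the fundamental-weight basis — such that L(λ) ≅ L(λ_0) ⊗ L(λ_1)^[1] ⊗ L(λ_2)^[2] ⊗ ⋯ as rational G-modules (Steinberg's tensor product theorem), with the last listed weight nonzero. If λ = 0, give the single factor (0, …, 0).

Change of basis e → ω: c = M·v where v = (238, -239, 61):
  c_1 = 0·238 + (-1)·(-239) + (-2)·(61) = 117
  c_2 = 0·238 + (0)·(-239) + 1·61 = 61
  c_3 = 1·238 + (1)·(-239) + 1·61 = 60
Expand coordinatewise in base 11:
  c_1 = 117 = 7·11^0 + 10·11^1
  c_2 = 61 = 6·11^0 + 5·11^1
  c_3 = 60 = 5·11^0 + 5·11^1
Factor λ_0 = (7, 6, 5)
Factor λ_1 = (10, 5, 5)

((7, 6, 5), (10, 5, 5))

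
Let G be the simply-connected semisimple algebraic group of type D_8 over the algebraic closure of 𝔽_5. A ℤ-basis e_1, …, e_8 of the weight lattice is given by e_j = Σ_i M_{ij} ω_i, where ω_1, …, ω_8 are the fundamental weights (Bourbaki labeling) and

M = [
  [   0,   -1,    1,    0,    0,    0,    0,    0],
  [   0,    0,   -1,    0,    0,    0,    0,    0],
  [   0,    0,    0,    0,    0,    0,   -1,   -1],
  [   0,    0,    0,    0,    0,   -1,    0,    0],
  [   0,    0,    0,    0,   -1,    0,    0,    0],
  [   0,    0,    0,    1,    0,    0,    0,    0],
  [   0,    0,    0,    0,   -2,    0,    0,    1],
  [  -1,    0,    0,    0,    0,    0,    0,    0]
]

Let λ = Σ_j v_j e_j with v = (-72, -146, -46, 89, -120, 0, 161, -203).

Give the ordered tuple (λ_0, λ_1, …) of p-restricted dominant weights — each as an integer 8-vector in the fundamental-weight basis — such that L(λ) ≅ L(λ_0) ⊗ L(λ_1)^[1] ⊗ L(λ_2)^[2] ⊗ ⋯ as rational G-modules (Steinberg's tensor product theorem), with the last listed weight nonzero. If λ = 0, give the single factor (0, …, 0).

((0, 1, 2, 0, 0, 4, 2, 2), (0, 4, 3, 0, 4, 2, 2, 4), (4, 1, 1, 0, 4, 3, 1, 2))

Change of basis e → ω: c = M·v where v = (-72, -146, -46, 89, -120, 0, 161, -203):
  c_1 = 0*-72 + -1*-146 + 1*-46 + 0*89 + 0*-120 + 0*0 + 0*161 + 0*-203 = 100
  c_2 = 0*-72 + 0*-146 + -1*-46 + 0*89 + 0*-120 + 0*0 + 0*161 + 0*-203 = 46
  c_3 = 0*-72 + 0*-146 + 0*-46 + 0*89 + 0*-120 + 0*0 + -1*161 + -1*-203 = 42
  c_4 = 0*-72 + 0*-146 + 0*-46 + 0*89 + 0*-120 + -1*0 + 0*161 + 0*-203 = 0
  c_5 = 0*-72 + 0*-146 + 0*-46 + 0*89 + -1*-120 + 0*0 + 0*161 + 0*-203 = 120
  c_6 = 0*-72 + 0*-146 + 0*-46 + 1*89 + 0*-120 + 0*0 + 0*161 + 0*-203 = 89
  c_7 = 0*-72 + 0*-146 + 0*-46 + 0*89 + -2*-120 + 0*0 + 0*161 + 1*-203 = 37
  c_8 = -1*-72 + 0*-146 + 0*-46 + 0*89 + 0*-120 + 0*0 + 0*161 + 0*-203 = 72
Expand coordinatewise in base 5:
  c_1 = 100 = 0·5^0 + 0·5^1 + 4·5^2
  c_2 = 46 = 1·5^0 + 4·5^1 + 1·5^2
  c_3 = 42 = 2·5^0 + 3·5^1 + 1·5^2
  c_4 = 0
  c_5 = 120 = 0·5^0 + 4·5^1 + 4·5^2
  c_6 = 89 = 4·5^0 + 2·5^1 + 3·5^2
  c_7 = 37 = 2·5^0 + 2·5^1 + 1·5^2
  c_8 = 72 = 2·5^0 + 4·5^1 + 2·5^2
p-restricted factor λ_0 = (0, 1, 2, 0, 0, 4, 2, 2)
p-restricted factor λ_1 = (0, 4, 3, 0, 4, 2, 2, 4)
p-restricted factor λ_2 = (4, 1, 1, 0, 4, 3, 1, 2)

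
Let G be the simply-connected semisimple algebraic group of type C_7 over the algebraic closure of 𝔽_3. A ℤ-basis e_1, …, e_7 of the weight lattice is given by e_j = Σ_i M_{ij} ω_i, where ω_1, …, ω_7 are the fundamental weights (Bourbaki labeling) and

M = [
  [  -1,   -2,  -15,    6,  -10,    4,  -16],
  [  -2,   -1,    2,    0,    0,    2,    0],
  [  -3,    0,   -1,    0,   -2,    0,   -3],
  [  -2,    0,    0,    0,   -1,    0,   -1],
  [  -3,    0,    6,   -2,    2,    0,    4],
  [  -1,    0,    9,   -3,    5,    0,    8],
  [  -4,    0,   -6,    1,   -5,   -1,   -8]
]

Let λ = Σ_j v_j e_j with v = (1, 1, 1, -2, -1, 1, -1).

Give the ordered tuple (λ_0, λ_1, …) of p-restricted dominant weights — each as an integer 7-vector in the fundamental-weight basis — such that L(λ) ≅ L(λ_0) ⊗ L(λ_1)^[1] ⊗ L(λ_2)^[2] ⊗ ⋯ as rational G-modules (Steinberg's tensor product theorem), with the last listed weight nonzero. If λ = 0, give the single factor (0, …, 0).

((0, 1, 1, 0, 1, 1, 0),)

In the fundamental-weight basis, λ has coordinates c = M·v (v = (1, 1, 1, -2, -1, 1, -1)):
  c_1 = (-1)·(1) + (-2)·(1) + (-15)·(1) + (6)·(-2) + (-10)·(-1) + (4)·(1) + (-16)·(-1) = 0
  c_2 = (-2)·(1) + (-1)·(1) + (2)·(1) + (0)·(-2) + (0)·(-1) + (2)·(1) + (0)·(-1) = 1
  c_3 = (-3)·(1) + (0)·(1) + (-1)·(1) + (0)·(-2) + (-2)·(-1) + (0)·(1) + (-3)·(-1) = 1
  c_4 = (-2)·(1) + (0)·(1) + (0)·(1) + (0)·(-2) + (-1)·(-1) + (0)·(1) + (-1)·(-1) = 0
  c_5 = (-3)·(1) + (0)·(1) + (6)·(1) + (-2)·(-2) + (2)·(-1) + (0)·(1) + (4)·(-1) = 1
  c_6 = (-1)·(1) + (0)·(1) + (9)·(1) + (-3)·(-2) + (5)·(-1) + (0)·(1) + (8)·(-1) = 1
  c_7 = (-4)·(1) + (0)·(1) + (-6)·(1) + (1)·(-2) + (-5)·(-1) + (-1)·(1) + (-8)·(-1) = 0
p = 3; digits c_i = Σ_j d_{ij}·3^j, 0 ≤ d_{ij} < 3:
  c_1 = 0
  c_2 = 1 = 1·3^0
  c_3 = 1 = 1·3^0
  c_4 = 0
  c_5 = 1 = 1·3^0
  c_6 = 1 = 1·3^0
  c_7 = 0
Factor λ_0 = (0, 1, 1, 0, 1, 1, 0)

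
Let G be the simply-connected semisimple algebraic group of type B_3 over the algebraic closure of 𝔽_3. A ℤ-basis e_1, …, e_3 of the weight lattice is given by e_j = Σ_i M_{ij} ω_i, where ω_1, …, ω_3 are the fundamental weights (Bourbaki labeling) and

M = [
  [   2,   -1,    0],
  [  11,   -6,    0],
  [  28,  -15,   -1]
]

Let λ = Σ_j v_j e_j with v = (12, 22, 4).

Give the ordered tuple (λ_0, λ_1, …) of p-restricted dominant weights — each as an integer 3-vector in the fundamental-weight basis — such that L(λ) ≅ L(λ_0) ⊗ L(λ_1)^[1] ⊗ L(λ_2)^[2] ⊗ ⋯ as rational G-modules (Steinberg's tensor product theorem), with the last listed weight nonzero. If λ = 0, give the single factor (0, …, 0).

Change of basis e → ω: c = M·v where v = (12, 22, 4):
  c_1 = 2*12 + -1*22 + 0*4 = 2
  c_2 = 11*12 + -6*22 + 0*4 = 0
  c_3 = 28*12 + -15*22 + -1*4 = 2
Expand coordinatewise in base 3:
  c_1 = 2 = 2·3^0
  c_2 = 0
  c_3 = 2 = 2·3^0
λ_0 = (2, 0, 2)

((2, 0, 2),)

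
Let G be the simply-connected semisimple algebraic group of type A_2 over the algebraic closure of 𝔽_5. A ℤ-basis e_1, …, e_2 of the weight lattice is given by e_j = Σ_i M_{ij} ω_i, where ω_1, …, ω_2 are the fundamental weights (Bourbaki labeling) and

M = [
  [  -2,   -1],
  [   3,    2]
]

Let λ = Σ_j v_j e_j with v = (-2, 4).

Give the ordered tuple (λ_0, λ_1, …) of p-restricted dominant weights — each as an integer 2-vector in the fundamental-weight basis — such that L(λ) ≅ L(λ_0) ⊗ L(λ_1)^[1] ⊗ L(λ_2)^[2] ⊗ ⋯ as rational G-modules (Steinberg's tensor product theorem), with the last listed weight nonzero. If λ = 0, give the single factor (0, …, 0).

Change of basis e → ω: c = M·v where v = (-2, 4):
  c_1 = (-2)·(-2) + (-1)·(4) = 0
  c_2 = (3)·(-2) + 2·4 = 2
Base-5 expansion of each c_i:
  c_1 = 0
  c_2 = 2 = 2·5^0
λ_0 = (0, 2)

((0, 2),)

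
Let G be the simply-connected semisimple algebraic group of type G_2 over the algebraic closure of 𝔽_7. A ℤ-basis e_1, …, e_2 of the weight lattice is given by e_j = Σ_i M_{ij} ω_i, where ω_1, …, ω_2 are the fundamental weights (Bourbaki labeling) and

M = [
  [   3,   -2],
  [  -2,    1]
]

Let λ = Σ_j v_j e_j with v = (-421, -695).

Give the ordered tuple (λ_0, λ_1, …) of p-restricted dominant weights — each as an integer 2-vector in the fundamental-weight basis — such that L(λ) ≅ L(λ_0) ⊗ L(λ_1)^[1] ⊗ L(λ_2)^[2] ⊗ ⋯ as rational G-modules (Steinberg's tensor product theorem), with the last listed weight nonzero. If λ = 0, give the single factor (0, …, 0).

Converting to the ω-basis (c_i = row i of M dotted with v = (-421, -695)):
  c_1 = (3)·(-421) + (-2)·(-695) = 127
  c_2 = (-2)·(-421) + (1)·(-695) = 147
Writing each c_i in base p = 7:
  c_1 = 127 = 1·7^0 + 4·7^1 + 2·7^2
  c_2 = 147 = 0·7^0 + 0·7^1 + 3·7^2
λ_0 = (1, 0)
λ_1 = (4, 0)
λ_2 = (2, 3)

((1, 0), (4, 0), (2, 3))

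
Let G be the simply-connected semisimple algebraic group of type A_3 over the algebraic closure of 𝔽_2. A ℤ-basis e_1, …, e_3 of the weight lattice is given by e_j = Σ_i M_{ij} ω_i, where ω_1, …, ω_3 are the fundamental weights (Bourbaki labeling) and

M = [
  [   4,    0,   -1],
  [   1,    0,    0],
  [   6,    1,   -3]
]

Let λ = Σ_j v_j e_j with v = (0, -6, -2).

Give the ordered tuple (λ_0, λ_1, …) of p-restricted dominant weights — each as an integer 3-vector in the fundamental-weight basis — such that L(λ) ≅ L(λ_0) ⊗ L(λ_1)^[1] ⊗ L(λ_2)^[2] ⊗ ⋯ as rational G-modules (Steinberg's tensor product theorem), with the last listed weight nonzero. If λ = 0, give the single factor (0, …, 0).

((0, 0, 0), (1, 0, 0))

Change of basis e → ω: c = M·v where v = (0, -6, -2):
  c_1 = 4·0 + (0)·(-6) + (-1)·(-2) = 2
  c_2 = 1·0 + (0)·(-6) + (0)·(-2) = 0
  c_3 = 6·0 + (1)·(-6) + (-3)·(-2) = 0
Expand coordinatewise in base 2:
  c_1 = 2 = 0·2^0 + 1·2^1
  c_2 = 0
  c_3 = 0
p-restricted factor λ_0 = (0, 0, 0)
p-restricted factor λ_1 = (1, 0, 0)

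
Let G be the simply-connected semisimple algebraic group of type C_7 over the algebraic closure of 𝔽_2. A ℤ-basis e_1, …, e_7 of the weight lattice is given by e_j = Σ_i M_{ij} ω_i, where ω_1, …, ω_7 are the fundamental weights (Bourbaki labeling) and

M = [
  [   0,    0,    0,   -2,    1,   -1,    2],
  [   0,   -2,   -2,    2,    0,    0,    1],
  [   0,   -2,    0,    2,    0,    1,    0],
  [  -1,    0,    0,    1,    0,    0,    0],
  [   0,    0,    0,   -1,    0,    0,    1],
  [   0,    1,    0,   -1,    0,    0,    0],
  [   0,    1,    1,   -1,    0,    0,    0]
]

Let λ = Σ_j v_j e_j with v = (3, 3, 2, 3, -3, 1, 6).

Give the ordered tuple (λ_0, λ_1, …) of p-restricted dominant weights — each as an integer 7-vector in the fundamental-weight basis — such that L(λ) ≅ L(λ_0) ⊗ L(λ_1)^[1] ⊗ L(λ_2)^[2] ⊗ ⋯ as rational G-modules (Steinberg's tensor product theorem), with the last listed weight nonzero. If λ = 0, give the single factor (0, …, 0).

Compute c_i = Σ_j M_{ij} v_j with v = (3, 3, 2, 3, -3, 1, 6):
  c_1 = 0*3 + 0*3 + 0*2 + -2*3 + 1*-3 + -1*1 + 2*6 = 2
  c_2 = 0*3 + -2*3 + -2*2 + 2*3 + 0*-3 + 0*1 + 1*6 = 2
  c_3 = 0*3 + -2*3 + 0*2 + 2*3 + 0*-3 + 1*1 + 0*6 = 1
  c_4 = -1*3 + 0*3 + 0*2 + 1*3 + 0*-3 + 0*1 + 0*6 = 0
  c_5 = 0*3 + 0*3 + 0*2 + -1*3 + 0*-3 + 0*1 + 1*6 = 3
  c_6 = 0*3 + 1*3 + 0*2 + -1*3 + 0*-3 + 0*1 + 0*6 = 0
  c_7 = 0*3 + 1*3 + 1*2 + -1*3 + 0*-3 + 0*1 + 0*6 = 2
Expand coordinatewise in base 2:
  c_1 = 2 = 0·2^0 + 1·2^1
  c_2 = 2 = 0·2^0 + 1·2^1
  c_3 = 1 = 1·2^0
  c_4 = 0
  c_5 = 3 = 1·2^0 + 1·2^1
  c_6 = 0
  c_7 = 2 = 0·2^0 + 1·2^1
Factor λ_0 = (0, 0, 1, 0, 1, 0, 0)
Factor λ_1 = (1, 1, 0, 0, 1, 0, 1)

((0, 0, 1, 0, 1, 0, 0), (1, 1, 0, 0, 1, 0, 1))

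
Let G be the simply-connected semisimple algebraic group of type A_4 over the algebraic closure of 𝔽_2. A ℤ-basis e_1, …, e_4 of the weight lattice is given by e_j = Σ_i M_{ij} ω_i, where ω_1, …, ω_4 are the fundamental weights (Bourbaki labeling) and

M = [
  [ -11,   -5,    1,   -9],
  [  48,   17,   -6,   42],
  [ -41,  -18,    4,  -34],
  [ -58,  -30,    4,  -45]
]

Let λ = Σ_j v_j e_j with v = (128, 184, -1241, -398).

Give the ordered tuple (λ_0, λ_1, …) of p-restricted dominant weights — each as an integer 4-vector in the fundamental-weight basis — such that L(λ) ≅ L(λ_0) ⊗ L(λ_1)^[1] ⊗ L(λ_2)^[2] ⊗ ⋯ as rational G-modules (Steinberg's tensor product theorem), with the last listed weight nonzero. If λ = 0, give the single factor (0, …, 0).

((1, 0, 0, 0), (0, 1, 0, 1), (1, 0, 0, 0), (1, 0, 1, 0))

ω-coordinates c = M·v, v = (128, 184, -1241, -398):
  c_1 = (-11)·(128) + (-5)·(184) + (1)·(-1241) + (-9)·(-398) = 13
  c_2 = (48)·(128) + (17)·(184) + (-6)·(-1241) + (42)·(-398) = 2
  c_3 = (-41)·(128) + (-18)·(184) + (4)·(-1241) + (-34)·(-398) = 8
  c_4 = (-58)·(128) + (-30)·(184) + (4)·(-1241) + (-45)·(-398) = 2
Writing each c_i in base p = 2:
  c_1 = 13 = 1·2^0 + 0·2^1 + 1·2^2 + 1·2^3
  c_2 = 2 = 0·2^0 + 1·2^1
  c_3 = 8 = 0·2^0 + 0·2^1 + 0·2^2 + 1·2^3
  c_4 = 2 = 0·2^0 + 1·2^1
Factor λ_0 = (1, 0, 0, 0)
Factor λ_1 = (0, 1, 0, 1)
Factor λ_2 = (1, 0, 0, 0)
Factor λ_3 = (1, 0, 1, 0)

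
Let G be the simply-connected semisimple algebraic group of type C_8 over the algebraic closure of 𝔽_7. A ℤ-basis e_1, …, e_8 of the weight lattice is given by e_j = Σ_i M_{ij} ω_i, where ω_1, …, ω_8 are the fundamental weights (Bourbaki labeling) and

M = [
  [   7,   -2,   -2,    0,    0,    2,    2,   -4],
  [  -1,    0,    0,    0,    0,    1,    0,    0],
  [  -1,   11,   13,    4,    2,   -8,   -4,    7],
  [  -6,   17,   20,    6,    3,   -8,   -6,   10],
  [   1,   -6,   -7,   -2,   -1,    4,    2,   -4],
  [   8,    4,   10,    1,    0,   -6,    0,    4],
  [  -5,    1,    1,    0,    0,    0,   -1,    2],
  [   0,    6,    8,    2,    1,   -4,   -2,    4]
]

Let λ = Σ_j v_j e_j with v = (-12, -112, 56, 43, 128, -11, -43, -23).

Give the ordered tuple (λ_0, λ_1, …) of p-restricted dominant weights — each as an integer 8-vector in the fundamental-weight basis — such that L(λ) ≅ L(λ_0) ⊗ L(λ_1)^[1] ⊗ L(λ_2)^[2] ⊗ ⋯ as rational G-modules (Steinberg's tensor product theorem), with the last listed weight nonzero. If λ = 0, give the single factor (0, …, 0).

ω-coordinates c = M·v, v = (-12, -112, 56, 43, 128, -11, -43, -23):
  c_1 = 7*-12 + -2*-112 + -2*56 + 0*43 + 0*128 + 2*-11 + 2*-43 + -4*-23 = 12
  c_2 = -1*-12 + 0*-112 + 0*56 + 0*43 + 0*128 + 1*-11 + 0*-43 + 0*-23 = 1
  c_3 = -1*-12 + 11*-112 + 13*56 + 4*43 + 2*128 + -8*-11 + -4*-43 + 7*-23 = 35
  c_4 = -6*-12 + 17*-112 + 20*56 + 6*43 + 3*128 + -8*-11 + -6*-43 + 10*-23 = 46
  c_5 = 1*-12 + -6*-112 + -7*56 + -2*43 + -1*128 + 4*-11 + 2*-43 + -4*-23 = 16
  c_6 = 8*-12 + 4*-112 + 10*56 + 1*43 + 0*128 + -6*-11 + 0*-43 + 4*-23 = 33
  c_7 = -5*-12 + 1*-112 + 1*56 + 0*43 + 0*128 + 0*-11 + -1*-43 + 2*-23 = 1
  c_8 = 0*-12 + 6*-112 + 8*56 + 2*43 + 1*128 + -4*-11 + -2*-43 + 4*-23 = 28
p = 7; digits c_i = Σ_j d_{ij}·7^j, 0 ≤ d_{ij} < 7:
  c_1 = 12 = 5·7^0 + 1·7^1
  c_2 = 1 = 1·7^0
  c_3 = 35 = 0·7^0 + 5·7^1
  c_4 = 46 = 4·7^0 + 6·7^1
  c_5 = 16 = 2·7^0 + 2·7^1
  c_6 = 33 = 5·7^0 + 4·7^1
  c_7 = 1 = 1·7^0
  c_8 = 28 = 0·7^0 + 4·7^1
Factor λ_0 = (5, 1, 0, 4, 2, 5, 1, 0)
Factor λ_1 = (1, 0, 5, 6, 2, 4, 0, 4)

((5, 1, 0, 4, 2, 5, 1, 0), (1, 0, 5, 6, 2, 4, 0, 4))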